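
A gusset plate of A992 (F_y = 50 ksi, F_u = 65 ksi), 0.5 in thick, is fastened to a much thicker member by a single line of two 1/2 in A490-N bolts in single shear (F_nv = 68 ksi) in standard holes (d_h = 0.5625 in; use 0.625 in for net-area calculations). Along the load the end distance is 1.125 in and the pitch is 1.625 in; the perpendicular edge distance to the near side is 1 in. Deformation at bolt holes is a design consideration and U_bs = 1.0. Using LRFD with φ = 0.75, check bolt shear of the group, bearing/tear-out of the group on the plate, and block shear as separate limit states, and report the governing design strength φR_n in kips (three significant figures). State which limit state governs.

20 kips (bolt shear governs)

Bolt shear: A_b = π·0.5²/4 = 0.1963 in²; R_n = 68 × 0.1963 × 2 × 1 = 26.7 kips → 0.75 × 26.7 = 20 kips.
Bearing: edge l_c = 0.8438, r_n = 32.91 kips; interior l_c = 1.062, r_n = 39 kips; R_n = 32.91 + 1·39 = 71.91 kips → 53.9 kips.
Block shear: A_gv = 1.375, A_nv = 0.9062, A_nt = 0.3438 in²; R_n = min(0.6F_uA_nv, 0.6F_yA_gv) + U_bs·F_u·A_nt = 57.69 kips → 43.3 kips.
Bolt shear governs: 20 kips.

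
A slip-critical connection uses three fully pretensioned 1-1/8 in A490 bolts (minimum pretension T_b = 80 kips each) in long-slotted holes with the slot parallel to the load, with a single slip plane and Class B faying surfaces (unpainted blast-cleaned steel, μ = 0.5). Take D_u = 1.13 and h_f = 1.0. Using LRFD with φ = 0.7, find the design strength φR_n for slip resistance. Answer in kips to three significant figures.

94.9 kips

R_n = μ · D_u · h_f · T_b · n_s · n_b = 0.5 × 1.13 × 1.0 × 80 × 1 × 3 = 135.6 kips.
Design strength φR_n = 0.7 × 135.6 = 94.9 kips.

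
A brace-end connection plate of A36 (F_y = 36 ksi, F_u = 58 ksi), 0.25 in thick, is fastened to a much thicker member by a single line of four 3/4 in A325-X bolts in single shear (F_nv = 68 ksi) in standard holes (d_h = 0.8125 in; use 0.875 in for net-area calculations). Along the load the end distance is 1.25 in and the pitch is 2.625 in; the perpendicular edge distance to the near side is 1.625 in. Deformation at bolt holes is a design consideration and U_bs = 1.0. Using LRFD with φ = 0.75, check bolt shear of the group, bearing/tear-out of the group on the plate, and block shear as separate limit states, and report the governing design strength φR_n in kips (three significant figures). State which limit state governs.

Bolt shear: A_b = π·0.75²/4 = 0.4418 in²; R_n = 68 × 0.4418 × 4 × 1 = 120.2 kips → 0.75 × 120.2 = 90.1 kips.
Bearing: edge l_c = 0.8438, r_n = 14.68 kips; interior l_c = 1.812, r_n = 26.1 kips; R_n = 14.68 + 3·26.1 = 92.98 kips → 69.7 kips.
Block shear: A_gv = 2.281, A_nv = 1.516, A_nt = 0.2969 in²; R_n = min(0.6F_uA_nv, 0.6F_yA_gv) + U_bs·F_u·A_nt = 66.49 kips → 49.9 kips.
Block shear governs: 49.9 kips.

49.9 kips (block shear governs)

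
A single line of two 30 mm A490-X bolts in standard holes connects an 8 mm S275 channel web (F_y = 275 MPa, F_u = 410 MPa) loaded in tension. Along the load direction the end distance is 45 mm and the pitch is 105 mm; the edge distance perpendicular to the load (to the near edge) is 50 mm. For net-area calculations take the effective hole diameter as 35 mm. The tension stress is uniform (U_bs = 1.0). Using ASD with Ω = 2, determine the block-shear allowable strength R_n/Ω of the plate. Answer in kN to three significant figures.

149 kN

Shear plane L_v = 45 + 1·105 = 150 mm; A_gv = 150 × 8 = 1200 mm².
A_nv = (150 − 1.5·35) × 8 = 780 mm².
A_nt = (50 − 0.5·35) × 8 = 260 mm².
0.6 F_u A_nv = 191.9 kN; 0.6 F_y A_gv = 198 kN → shear rupture governs the shear term.
R_n = 191.9 + 1.0 × 410 × 260 / 1000 = 298.5 kN.
Allowable strength R_n/Ω = 298.5 / 2 = 149 kN.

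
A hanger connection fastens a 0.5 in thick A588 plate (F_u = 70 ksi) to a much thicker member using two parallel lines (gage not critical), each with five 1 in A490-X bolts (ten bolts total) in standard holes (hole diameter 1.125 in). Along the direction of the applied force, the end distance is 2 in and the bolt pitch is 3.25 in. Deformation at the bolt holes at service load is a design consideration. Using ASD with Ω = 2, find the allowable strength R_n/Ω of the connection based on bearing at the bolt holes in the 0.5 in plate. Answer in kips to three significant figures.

Per bolt r_n = 1.2 l_c t F_u ≤ 2.4 d t F_u; upper limit = 2.4 × 1 × 0.5 × 70 = 84 kips.
Edge bolt: l_c = 2 − 1.125/2 = 1.438 in → 1.2 × 1.438 × 0.5 × 70 = 60.37 → r_n = 60.37 kips.
Interior bolts: l_c = 3.25 − 1.125 = 2.125 in → 1.2 × 2.125 × 0.5 × 70 = 89.25 → r_n = 84 kips.
R_n = 2 × 60.37 + 8 × 84 = 792.8 kips.
Allowable strength R_n/Ω = 792.8 / 2 = 396 kips.

396 kips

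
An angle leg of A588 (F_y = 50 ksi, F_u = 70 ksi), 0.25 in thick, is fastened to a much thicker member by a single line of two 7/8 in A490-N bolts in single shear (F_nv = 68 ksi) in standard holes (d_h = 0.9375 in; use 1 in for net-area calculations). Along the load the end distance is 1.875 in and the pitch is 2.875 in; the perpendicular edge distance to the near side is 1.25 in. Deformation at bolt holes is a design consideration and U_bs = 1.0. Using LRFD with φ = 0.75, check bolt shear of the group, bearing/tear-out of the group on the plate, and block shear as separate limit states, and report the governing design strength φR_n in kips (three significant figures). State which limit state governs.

35.4 kips (block shear governs)

Bolt shear: A_b = π·0.875²/4 = 0.6013 in²; R_n = 68 × 0.6013 × 2 × 1 = 81.78 kips → 0.75 × 81.78 = 61.3 kips.
Bearing: edge l_c = 1.406, r_n = 29.53 kips; interior l_c = 1.938, r_n = 36.75 kips; R_n = 29.53 + 1·36.75 = 66.28 kips → 49.7 kips.
Block shear: A_gv = 1.188, A_nv = 0.8125, A_nt = 0.1875 in²; R_n = min(0.6F_uA_nv, 0.6F_yA_gv) + U_bs·F_u·A_nt = 47.25 kips → 35.4 kips.
Block shear governs: 35.4 kips.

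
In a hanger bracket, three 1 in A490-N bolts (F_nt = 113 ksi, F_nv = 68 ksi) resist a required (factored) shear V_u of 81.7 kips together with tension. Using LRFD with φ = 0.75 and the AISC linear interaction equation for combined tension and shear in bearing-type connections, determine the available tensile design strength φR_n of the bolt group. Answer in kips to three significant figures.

A_b = π·1²/4 = 0.7854 in²; f_rv = 81.7 / (3 × 0.7854) = 34.67 ksi.
F'_nt = 1.3 F_nt − (F_nt / φF_nv) f_rv = 1.3·113 − (113/(0.75·68))·34.67 = 70.07 ksi, capped at F_nt → F'_nt = 70.07 ksi.
R_n = F'_nt · A_b · n = 70.07 × 0.7854 × 3 = 165.1 kips.
Design strength φR_n = 0.75 × 165.1 = 124 kips.

124 kips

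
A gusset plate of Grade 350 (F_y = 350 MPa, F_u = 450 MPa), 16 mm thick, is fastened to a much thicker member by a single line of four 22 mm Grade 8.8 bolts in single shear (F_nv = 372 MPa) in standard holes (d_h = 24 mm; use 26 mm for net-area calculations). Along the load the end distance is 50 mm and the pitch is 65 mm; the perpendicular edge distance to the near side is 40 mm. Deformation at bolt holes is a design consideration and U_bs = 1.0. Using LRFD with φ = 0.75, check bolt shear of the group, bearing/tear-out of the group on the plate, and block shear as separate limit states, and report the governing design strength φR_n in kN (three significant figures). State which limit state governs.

424 kN (bolt shear governs)

Bolt shear: A_b = π·22²/4 = 380.1 mm²; R_n = 372 × 380.1 × 4 × 1 / 1000 = 565.6 kN → 0.75 × 565.6 = 424 kN.
Bearing: edge l_c = 38, r_n = 328.3 kN; interior l_c = 41, r_n = 354.2 kN; R_n = 328.3 + 3·354.2 = 1391 kN → 1040 kN.
Block shear: A_gv = 3920, A_nv = 2464, A_nt = 432 mm²; R_n = min(0.6F_uA_nv, 0.6F_yA_gv) + U_bs·F_u·A_nt = 859.7 kN → 645 kN.
Bolt shear governs: 424 kN.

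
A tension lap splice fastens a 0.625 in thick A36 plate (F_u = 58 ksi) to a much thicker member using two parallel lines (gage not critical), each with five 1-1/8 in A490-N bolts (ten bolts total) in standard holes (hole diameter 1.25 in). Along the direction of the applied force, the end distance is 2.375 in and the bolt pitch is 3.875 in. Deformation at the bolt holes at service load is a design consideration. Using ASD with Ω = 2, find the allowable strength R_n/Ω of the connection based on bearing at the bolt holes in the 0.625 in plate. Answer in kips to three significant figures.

468 kips

Per bolt r_n = 1.2 l_c t F_u ≤ 2.4 d t F_u; upper limit = 2.4 × 1.125 × 0.625 × 58 = 97.87 kips.
Edge bolt: l_c = 2.375 − 1.25/2 = 1.75 in → 1.2 × 1.75 × 0.625 × 58 = 76.12 → r_n = 76.12 kips.
Interior bolts: l_c = 3.875 − 1.25 = 2.625 in → 1.2 × 2.625 × 0.625 × 58 = 114.2 → r_n = 97.87 kips.
R_n = 2 × 76.12 + 8 × 97.87 = 935.2 kips.
Allowable strength R_n/Ω = 935.2 / 2 = 468 kips.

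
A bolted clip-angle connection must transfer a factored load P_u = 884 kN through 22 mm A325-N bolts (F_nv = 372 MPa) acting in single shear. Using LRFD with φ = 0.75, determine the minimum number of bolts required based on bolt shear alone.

A_b = π·22²/4 = 380.1 mm².
Per-bolt design strength φR_n = 0.75 × 372 × 380.1 × 1 / 1000 = 106.1 kN.
n ≥ 884 / 106.1 = 8.335 → use 9 bolts.

9 bolts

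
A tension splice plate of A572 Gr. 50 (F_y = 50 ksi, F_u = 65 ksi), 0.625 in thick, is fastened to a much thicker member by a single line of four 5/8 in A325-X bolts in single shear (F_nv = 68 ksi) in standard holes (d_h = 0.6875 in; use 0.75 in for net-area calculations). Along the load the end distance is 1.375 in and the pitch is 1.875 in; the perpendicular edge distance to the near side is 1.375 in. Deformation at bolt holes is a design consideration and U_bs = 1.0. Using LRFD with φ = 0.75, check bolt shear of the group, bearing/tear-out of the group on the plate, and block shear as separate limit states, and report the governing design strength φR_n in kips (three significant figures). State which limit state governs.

Bolt shear: A_b = π·0.625²/4 = 0.3068 in²; R_n = 68 × 0.3068 × 4 × 1 = 83.45 kips → 0.75 × 83.45 = 62.6 kips.
Bearing: edge l_c = 1.031, r_n = 50.27 kips; interior l_c = 1.188, r_n = 57.89 kips; R_n = 50.27 + 3·57.89 = 223.9 kips → 168 kips.
Block shear: A_gv = 4.375, A_nv = 2.734, A_nt = 0.625 in²; R_n = min(0.6F_uA_nv, 0.6F_yA_gv) + U_bs·F_u·A_nt = 147.3 kips → 110 kips.
Bolt shear governs: 62.6 kips.

62.6 kips (bolt shear governs)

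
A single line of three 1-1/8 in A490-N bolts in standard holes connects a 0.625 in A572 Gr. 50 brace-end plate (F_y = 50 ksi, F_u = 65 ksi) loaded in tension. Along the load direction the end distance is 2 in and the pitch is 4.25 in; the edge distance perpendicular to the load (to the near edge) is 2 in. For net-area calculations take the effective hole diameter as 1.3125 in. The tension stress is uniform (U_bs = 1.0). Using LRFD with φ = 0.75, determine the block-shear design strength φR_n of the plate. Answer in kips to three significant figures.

173 kips

Shear plane L_v = 2 + 2·4.25 = 10.5 in; A_gv = 10.5 × 0.625 = 6.562 in².
A_nv = (10.5 − 2.5·1.3125) × 0.625 = 4.512 in².
A_nt = (2 − 0.5·1.3125) × 0.625 = 0.8398 in².
0.6 F_u A_nv = 176 kips; 0.6 F_y A_gv = 196.9 kips → shear rupture governs the shear term.
R_n = 176 + 1.0 × 65 × 0.8398 = 230.5 kips.
Design strength φR_n = 0.75 × 230.5 = 173 kips.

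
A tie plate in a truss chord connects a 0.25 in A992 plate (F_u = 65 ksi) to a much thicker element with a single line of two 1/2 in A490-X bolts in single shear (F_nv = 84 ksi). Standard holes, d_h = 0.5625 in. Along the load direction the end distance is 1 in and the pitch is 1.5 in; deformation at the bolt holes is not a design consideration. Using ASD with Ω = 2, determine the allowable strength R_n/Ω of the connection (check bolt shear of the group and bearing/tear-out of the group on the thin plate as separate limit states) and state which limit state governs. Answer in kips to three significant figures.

16.5 kips (bolt shear governs)

Bolt shear: A_b = π·0.5²/4 = 0.1963 in²; R_n = 84 × 0.1963 × 2 × 1 = 32.99 kips → 32.99 / 2 = 16.5 kips.
Bearing (1.5 l_c t F_u ≤ 3.0 d t F_u): upper limit = 3.0·0.5·0.25·65 = 24.38 kips.
  Edge l_c = 1 − 0.5625/2 = 0.7188 → r_n = 17.52 kips; interior l_c = 1.5 − 0.5625 = 0.9375 → r_n = 22.85 kips.
  R_n,bearing = 1·17.52 + 1·22.85 = 40.37 kips → 40.37 / 2 = 20.2 kips.
Bolt shear governs: 16.5 kips.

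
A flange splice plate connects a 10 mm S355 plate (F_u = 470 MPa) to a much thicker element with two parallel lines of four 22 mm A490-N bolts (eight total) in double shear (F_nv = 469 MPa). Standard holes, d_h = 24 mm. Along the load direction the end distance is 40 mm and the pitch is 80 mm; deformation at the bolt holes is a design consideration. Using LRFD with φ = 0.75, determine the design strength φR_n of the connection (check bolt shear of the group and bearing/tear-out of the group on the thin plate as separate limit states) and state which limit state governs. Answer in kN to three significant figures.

Bolt shear: A_b = π·22²/4 = 380.1 mm²; R_n = 469 × 380.1 × 8 × 2 / 1000 = 2853 kN → 0.75 × 2853 = 2140 kN.
Bearing (1.2 l_c t F_u ≤ 2.4 d t F_u): upper limit = 2.4·22·10·470 / 1000 = 248.2 kN.
  Edge l_c = 40 − 24/2 = 28 → r_n = 157.9 kN; interior l_c = 80 − 24 = 56 → r_n = 248.2 kN.
  R_n,bearing = 2·157.9 + 6·248.2 = 1805 kN → 0.75 × 1805 = 1350 kN.
Bearing governs: 1350 kN.

1350 kN (bearing governs)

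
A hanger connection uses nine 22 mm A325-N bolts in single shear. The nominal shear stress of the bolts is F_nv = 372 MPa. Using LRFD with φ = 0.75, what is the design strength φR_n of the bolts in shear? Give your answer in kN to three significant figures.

955 kN

A_b = π × 22² / 4 = 380.1 mm².
R_n = F_nv · A_b · n · n_s = 372 × 380.1 × 9 × 1 / 1000 = 1273 kN.
Design strength φR_n = 0.75 × 1273 = 955 kN.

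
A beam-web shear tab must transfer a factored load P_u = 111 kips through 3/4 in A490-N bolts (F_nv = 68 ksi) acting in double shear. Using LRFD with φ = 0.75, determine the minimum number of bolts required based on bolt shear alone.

3 bolts

A_b = π·0.75²/4 = 0.4418 in².
Per-bolt design strength φR_n = 0.75 × 68 × 0.4418 × 2 = 45.06 kips.
n ≥ 111 / 45.06 = 2.463 → use 3 bolts.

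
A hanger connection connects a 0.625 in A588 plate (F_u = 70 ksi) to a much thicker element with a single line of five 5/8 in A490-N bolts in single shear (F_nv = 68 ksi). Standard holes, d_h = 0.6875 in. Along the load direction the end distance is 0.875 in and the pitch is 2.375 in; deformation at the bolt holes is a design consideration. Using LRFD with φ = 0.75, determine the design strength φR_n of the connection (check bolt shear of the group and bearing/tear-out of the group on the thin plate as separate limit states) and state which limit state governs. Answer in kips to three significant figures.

78.2 kips (bolt shear governs)

Bolt shear: A_b = π·0.625²/4 = 0.3068 in²; R_n = 68 × 0.3068 × 5 × 1 = 104.3 kips → 0.75 × 104.3 = 78.2 kips.
Bearing (1.2 l_c t F_u ≤ 2.4 d t F_u): upper limit = 2.4·0.625·0.625·70 = 65.62 kips.
  Edge l_c = 0.875 − 0.6875/2 = 0.5312 → r_n = 27.89 kips; interior l_c = 2.375 − 0.6875 = 1.688 → r_n = 65.62 kips.
  R_n,bearing = 1·27.89 + 4·65.62 = 290.4 kips → 0.75 × 290.4 = 218 kips.
Bolt shear governs: 78.2 kips.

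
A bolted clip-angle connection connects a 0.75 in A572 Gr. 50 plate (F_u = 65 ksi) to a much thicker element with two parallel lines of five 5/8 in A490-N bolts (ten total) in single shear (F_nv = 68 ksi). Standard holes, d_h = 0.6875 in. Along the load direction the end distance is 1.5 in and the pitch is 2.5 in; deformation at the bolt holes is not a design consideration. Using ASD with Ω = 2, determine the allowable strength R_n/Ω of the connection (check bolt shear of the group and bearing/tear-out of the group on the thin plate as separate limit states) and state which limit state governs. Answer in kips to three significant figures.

104 kips (bolt shear governs)

Bolt shear: A_b = π·0.625²/4 = 0.3068 in²; R_n = 68 × 0.3068 × 10 × 1 = 208.6 kips → 208.6 / 2 = 104 kips.
Bearing (1.5 l_c t F_u ≤ 3.0 d t F_u): upper limit = 3.0·0.625·0.75·65 = 91.41 kips.
  Edge l_c = 1.5 − 0.6875/2 = 1.156 → r_n = 84.55 kips; interior l_c = 2.5 − 0.6875 = 1.812 → r_n = 91.41 kips.
  R_n,bearing = 2·84.55 + 8·91.41 = 900.4 kips → 900.4 / 2 = 450 kips.
Bolt shear governs: 104 kips.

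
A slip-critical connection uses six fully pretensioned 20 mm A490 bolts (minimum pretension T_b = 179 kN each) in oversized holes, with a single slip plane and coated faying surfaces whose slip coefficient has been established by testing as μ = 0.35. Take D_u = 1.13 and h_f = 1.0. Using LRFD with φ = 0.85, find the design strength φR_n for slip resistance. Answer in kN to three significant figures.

361 kN

R_n = μ · D_u · h_f · T_b · n_s · n_b = 0.35 × 1.13 × 1.0 × 179 × 1 × 6 = 424.8 kN.
Design strength φR_n = 0.85 × 424.8 = 361 kN.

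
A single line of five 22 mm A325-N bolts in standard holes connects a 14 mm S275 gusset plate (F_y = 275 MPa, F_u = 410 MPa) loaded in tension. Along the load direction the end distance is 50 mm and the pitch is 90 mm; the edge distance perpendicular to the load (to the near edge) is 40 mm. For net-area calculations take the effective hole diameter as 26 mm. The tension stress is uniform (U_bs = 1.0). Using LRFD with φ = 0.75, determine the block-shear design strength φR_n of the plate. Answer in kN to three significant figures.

827 kN

Shear plane L_v = 50 + 4·90 = 410 mm; A_gv = 410 × 14 = 5740 mm².
A_nv = (410 − 4.5·26) × 14 = 4102 mm².
A_nt = (40 − 0.5·26) × 14 = 378 mm².
0.6 F_u A_nv = 1009 kN; 0.6 F_y A_gv = 947.1 kN → shear yielding governs the shear term.
R_n = 947.1 + 1.0 × 410 × 378 / 1000 = 1102 kN.
Design strength φR_n = 0.75 × 1102 = 827 kN.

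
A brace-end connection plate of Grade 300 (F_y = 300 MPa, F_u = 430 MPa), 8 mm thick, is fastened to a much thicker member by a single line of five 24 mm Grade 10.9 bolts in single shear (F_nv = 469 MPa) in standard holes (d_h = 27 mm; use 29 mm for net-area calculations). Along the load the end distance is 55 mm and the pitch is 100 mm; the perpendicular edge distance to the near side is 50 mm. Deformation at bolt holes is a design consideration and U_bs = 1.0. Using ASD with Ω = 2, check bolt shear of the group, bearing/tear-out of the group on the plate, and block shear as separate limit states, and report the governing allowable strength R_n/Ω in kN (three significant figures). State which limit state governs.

Bolt shear: A_b = π·24²/4 = 452.4 mm²; R_n = 469 × 452.4 × 5 × 1 / 1000 = 1061 kN → 1061 / 2 = 530 kN.
Bearing: edge l_c = 41.5, r_n = 171.3 kN; interior l_c = 73, r_n = 198.1 kN; R_n = 171.3 + 4·198.1 = 963.9 kN → 482 kN.
Block shear: A_gv = 3640, A_nv = 2596, A_nt = 284 mm²; R_n = min(0.6F_uA_nv, 0.6F_yA_gv) + U_bs·F_u·A_nt = 777.3 kN → 389 kN.
Block shear governs: 389 kN.

389 kN (block shear governs)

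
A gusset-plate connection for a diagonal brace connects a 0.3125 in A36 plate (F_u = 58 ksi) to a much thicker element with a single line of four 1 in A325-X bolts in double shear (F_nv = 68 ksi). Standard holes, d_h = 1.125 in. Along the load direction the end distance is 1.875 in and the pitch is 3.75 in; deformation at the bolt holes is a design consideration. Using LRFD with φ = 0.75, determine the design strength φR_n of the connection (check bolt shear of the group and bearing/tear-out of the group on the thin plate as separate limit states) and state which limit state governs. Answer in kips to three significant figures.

119 kips (bearing governs)

Bolt shear: A_b = π·1²/4 = 0.7854 in²; R_n = 68 × 0.7854 × 4 × 2 = 427.3 kips → 0.75 × 427.3 = 320 kips.
Bearing (1.2 l_c t F_u ≤ 2.4 d t F_u): upper limit = 2.4·1·0.3125·58 = 43.5 kips.
  Edge l_c = 1.875 − 1.125/2 = 1.312 → r_n = 28.55 kips; interior l_c = 3.75 − 1.125 = 2.625 → r_n = 43.5 kips.
  R_n,bearing = 1·28.55 + 3·43.5 = 159 kips → 0.75 × 159 = 119 kips.
Bearing governs: 119 kips.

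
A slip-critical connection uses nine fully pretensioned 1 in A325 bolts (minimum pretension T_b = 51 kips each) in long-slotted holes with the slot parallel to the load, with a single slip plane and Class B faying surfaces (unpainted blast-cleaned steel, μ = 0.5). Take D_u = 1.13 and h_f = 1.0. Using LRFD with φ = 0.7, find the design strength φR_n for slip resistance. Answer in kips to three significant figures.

R_n = μ · D_u · h_f · T_b · n_s · n_b = 0.5 × 1.13 × 1.0 × 51 × 1 × 9 = 259.3 kips.
Design strength φR_n = 0.7 × 259.3 = 182 kips.

182 kips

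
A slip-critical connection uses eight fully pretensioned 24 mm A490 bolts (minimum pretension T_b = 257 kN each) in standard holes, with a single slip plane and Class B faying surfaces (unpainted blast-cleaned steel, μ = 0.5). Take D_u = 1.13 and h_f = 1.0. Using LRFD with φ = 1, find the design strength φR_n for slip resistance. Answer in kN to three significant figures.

1160 kN

R_n = μ · D_u · h_f · T_b · n_s · n_b = 0.5 × 1.13 × 1.0 × 257 × 1 × 8 = 1162 kN.
Design strength φR_n = 1 × 1162 = 1160 kN.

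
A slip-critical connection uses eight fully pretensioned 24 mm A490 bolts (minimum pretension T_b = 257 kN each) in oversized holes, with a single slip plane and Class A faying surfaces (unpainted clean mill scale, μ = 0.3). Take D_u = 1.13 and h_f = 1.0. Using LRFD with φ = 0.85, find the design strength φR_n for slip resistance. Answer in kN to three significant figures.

592 kN

R_n = μ · D_u · h_f · T_b · n_s · n_b = 0.3 × 1.13 × 1.0 × 257 × 1 × 8 = 697 kN.
Design strength φR_n = 0.85 × 697 = 592 kN.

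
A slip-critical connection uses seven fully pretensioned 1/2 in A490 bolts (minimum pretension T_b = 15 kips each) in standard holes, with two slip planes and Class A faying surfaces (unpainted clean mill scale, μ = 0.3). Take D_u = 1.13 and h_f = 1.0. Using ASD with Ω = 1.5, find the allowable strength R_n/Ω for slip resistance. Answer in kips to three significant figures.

R_n = μ · D_u · h_f · T_b · n_s · n_b = 0.3 × 1.13 × 1.0 × 15 × 2 × 7 = 71.19 kips.
Allowable strength R_n/Ω = 71.19 / 1.5 = 47.5 kips.

47.5 kips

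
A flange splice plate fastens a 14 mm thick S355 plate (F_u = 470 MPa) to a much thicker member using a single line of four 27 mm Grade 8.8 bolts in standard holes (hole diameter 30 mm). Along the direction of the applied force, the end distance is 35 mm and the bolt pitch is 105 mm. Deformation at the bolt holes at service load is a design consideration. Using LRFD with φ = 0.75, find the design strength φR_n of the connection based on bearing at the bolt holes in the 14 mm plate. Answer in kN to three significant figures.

1080 kN

Per bolt r_n = 1.2 l_c t F_u ≤ 2.4 d t F_u; upper limit = 2.4 × 27 × 14 × 470 / 1000 = 426.4 kN.
Edge bolt: l_c = 35 − 30/2 = 20 mm → 1.2 × 20 × 14 × 470 / 1000 = 157.9 → r_n = 157.9 kN.
Interior bolts: l_c = 105 − 30 = 75 mm → 1.2 × 75 × 14 × 470 / 1000 = 592.2 → r_n = 426.4 kN.
R_n = 1 × 157.9 + 3 × 426.4 = 1437 kN.
Design strength φR_n = 0.75 × 1437 = 1080 kN.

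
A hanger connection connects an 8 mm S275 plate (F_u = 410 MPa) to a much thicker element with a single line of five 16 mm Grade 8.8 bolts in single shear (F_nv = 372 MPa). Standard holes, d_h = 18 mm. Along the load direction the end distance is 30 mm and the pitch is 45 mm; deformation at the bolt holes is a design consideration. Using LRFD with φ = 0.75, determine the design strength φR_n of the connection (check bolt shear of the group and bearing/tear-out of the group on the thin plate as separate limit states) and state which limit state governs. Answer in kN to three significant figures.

Bolt shear: A_b = π·16²/4 = 201.1 mm²; R_n = 372 × 201.1 × 5 × 1 / 1000 = 374 kN → 0.75 × 374 = 280 kN.
Bearing (1.2 l_c t F_u ≤ 2.4 d t F_u): upper limit = 2.4·16·8·410 / 1000 = 126 kN.
  Edge l_c = 30 − 18/2 = 21 → r_n = 82.66 kN; interior l_c = 45 − 18 = 27 → r_n = 106.3 kN.
  R_n,bearing = 1·82.66 + 4·106.3 = 507.7 kN → 0.75 × 507.7 = 381 kN.
Bolt shear governs: 280 kN.

280 kN (bolt shear governs)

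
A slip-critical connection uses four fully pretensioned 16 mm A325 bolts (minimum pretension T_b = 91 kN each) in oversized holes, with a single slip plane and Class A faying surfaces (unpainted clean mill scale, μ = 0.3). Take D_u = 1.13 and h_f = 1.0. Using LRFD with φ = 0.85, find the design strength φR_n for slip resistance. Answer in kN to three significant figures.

R_n = μ · D_u · h_f · T_b · n_s · n_b = 0.3 × 1.13 × 1.0 × 91 × 1 × 4 = 123.4 kN.
Design strength φR_n = 0.85 × 123.4 = 105 kN.

105 kN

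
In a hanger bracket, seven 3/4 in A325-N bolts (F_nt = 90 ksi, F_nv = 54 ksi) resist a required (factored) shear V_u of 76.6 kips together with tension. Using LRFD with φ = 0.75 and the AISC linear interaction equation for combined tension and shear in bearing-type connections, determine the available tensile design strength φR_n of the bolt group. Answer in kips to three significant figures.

144 kips

A_b = π·0.75²/4 = 0.4418 in²; f_rv = 76.6 / (7 × 0.4418) = 24.77 ksi.
F'_nt = 1.3 F_nt − (F_nt / φF_nv) f_rv = 1.3·90 − (90/(0.75·54))·24.77 = 61.96 ksi, capped at F_nt → F'_nt = 61.96 ksi.
R_n = F'_nt · A_b · n = 61.96 × 0.4418 × 7 = 191.6 kips.
Design strength φR_n = 0.75 × 191.6 = 144 kips.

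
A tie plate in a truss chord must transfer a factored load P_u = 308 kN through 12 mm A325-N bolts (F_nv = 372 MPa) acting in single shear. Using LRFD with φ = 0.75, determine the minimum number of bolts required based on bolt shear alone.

10 bolts

A_b = π·12²/4 = 113.1 mm².
Per-bolt design strength φR_n = 0.75 × 372 × 113.1 × 1 / 1000 = 31.55 kN.
n ≥ 308 / 31.55 = 9.761 → use 10 bolts.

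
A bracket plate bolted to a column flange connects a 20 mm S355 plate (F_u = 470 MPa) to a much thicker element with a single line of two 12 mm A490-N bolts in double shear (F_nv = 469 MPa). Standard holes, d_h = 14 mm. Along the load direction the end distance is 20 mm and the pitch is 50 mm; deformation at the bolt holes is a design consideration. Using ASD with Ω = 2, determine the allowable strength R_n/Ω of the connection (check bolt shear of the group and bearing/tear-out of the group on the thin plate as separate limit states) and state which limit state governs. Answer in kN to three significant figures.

106 kN (bolt shear governs)

Bolt shear: A_b = π·12²/4 = 113.1 mm²; R_n = 469 × 113.1 × 2 × 2 / 1000 = 212.2 kN → 212.2 / 2 = 106 kN.
Bearing (1.2 l_c t F_u ≤ 2.4 d t F_u): upper limit = 2.4·12·20·470 / 1000 = 270.7 kN.
  Edge l_c = 20 − 14/2 = 13 → r_n = 146.6 kN; interior l_c = 50 − 14 = 36 → r_n = 270.7 kN.
  R_n,bearing = 1·146.6 + 1·270.7 = 417.4 kN → 417.4 / 2 = 209 kN.
Bolt shear governs: 106 kN.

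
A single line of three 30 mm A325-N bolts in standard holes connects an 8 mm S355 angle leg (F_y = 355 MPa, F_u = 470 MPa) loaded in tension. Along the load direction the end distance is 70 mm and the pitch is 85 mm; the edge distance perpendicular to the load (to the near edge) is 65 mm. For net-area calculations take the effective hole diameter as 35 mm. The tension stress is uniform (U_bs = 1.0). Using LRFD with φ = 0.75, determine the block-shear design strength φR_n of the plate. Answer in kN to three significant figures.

Shear plane L_v = 70 + 2·85 = 240 mm; A_gv = 240 × 8 = 1920 mm².
A_nv = (240 − 2.5·35) × 8 = 1220 mm².
A_nt = (65 − 0.5·35) × 8 = 380 mm².
0.6 F_u A_nv = 344 kN; 0.6 F_y A_gv = 409 kN → shear rupture governs the shear term.
R_n = 344 + 1.0 × 470 × 380 / 1000 = 522.6 kN.
Design strength φR_n = 0.75 × 522.6 = 392 kN.

392 kN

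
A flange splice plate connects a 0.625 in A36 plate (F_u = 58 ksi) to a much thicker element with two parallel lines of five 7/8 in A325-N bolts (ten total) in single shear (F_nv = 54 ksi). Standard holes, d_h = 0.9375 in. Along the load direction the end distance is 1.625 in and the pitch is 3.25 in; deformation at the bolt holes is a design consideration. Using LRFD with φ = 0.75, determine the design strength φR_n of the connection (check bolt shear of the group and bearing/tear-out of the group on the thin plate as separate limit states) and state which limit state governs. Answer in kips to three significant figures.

244 kips (bolt shear governs)

Bolt shear: A_b = π·0.875²/4 = 0.6013 in²; R_n = 54 × 0.6013 × 10 × 1 = 324.7 kips → 0.75 × 324.7 = 244 kips.
Bearing (1.2 l_c t F_u ≤ 2.4 d t F_u): upper limit = 2.4·0.875·0.625·58 = 76.12 kips.
  Edge l_c = 1.625 − 0.9375/2 = 1.156 → r_n = 50.3 kips; interior l_c = 3.25 − 0.9375 = 2.312 → r_n = 76.12 kips.
  R_n,bearing = 2·50.3 + 8·76.12 = 709.6 kips → 0.75 × 709.6 = 532 kips.
Bolt shear governs: 244 kips.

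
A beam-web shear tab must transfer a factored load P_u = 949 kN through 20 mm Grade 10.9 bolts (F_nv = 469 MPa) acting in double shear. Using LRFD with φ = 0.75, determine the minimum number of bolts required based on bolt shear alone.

A_b = π·20²/4 = 314.2 mm².
Per-bolt design strength φR_n = 0.75 × 469 × 314.2 × 2 / 1000 = 221 kN.
n ≥ 949 / 221 = 4.294 → use 5 bolts.

5 bolts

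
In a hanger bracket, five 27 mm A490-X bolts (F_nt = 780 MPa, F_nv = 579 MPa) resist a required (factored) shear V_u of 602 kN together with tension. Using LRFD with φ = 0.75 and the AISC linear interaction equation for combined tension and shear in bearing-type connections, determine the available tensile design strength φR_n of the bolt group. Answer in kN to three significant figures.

1370 kN

A_b = π·27²/4 = 572.6 mm²; f_rv = 602 × 1000 / (5 × 572.6) = 210.3 MPa.
F'_nt = 1.3 F_nt − (F_nt / φF_nv) f_rv = 1.3·780 − (780/(0.75·579))·210.3 = 636.3 MPa, capped at F_nt → F'_nt = 636.3 MPa.
R_n = F'_nt · A_b · n = 636.3 × 572.6 × 5 / 1000 = 1822 kN.
Design strength φR_n = 0.75 × 1822 = 1370 kN.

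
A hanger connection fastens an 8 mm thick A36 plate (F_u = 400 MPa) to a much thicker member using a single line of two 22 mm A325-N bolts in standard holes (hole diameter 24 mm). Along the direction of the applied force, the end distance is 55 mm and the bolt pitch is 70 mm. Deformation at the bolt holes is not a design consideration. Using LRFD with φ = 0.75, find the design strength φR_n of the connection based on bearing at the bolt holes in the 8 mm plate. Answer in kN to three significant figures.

Per bolt r_n = 1.5 l_c t F_u ≤ 3.0 d t F_u; upper limit = 3.0 × 22 × 8 × 400 / 1000 = 211.2 kN.
Edge bolt: l_c = 55 − 24/2 = 43 mm → 1.5 × 43 × 8 × 400 / 1000 = 206.4 → r_n = 206.4 kN.
Interior bolts: l_c = 70 − 24 = 46 mm → 1.5 × 46 × 8 × 400 / 1000 = 220.8 → r_n = 211.2 kN.
R_n = 1 × 206.4 + 1 × 211.2 = 417.6 kN.
Design strength φR_n = 0.75 × 417.6 = 313 kN.

313 kN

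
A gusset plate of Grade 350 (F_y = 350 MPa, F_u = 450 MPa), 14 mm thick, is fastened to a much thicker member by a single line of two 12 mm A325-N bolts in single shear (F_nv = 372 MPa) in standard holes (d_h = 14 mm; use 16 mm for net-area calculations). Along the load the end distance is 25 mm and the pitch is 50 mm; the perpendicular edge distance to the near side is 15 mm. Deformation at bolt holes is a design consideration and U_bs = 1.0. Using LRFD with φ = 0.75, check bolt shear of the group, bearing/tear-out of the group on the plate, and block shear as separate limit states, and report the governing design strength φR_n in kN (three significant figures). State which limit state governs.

63.1 kN (bolt shear governs)

Bolt shear: A_b = π·12²/4 = 113.1 mm²; R_n = 372 × 113.1 × 2 × 1 / 1000 = 84.14 kN → 0.75 × 84.14 = 63.1 kN.
Bearing: edge l_c = 18, r_n = 136.1 kN; interior l_c = 36, r_n = 181.4 kN; R_n = 136.1 + 1·181.4 = 317.5 kN → 238 kN.
Block shear: A_gv = 1050, A_nv = 714, A_nt = 98 mm²; R_n = min(0.6F_uA_nv, 0.6F_yA_gv) + U_bs·F_u·A_nt = 236.9 kN → 178 kN.
Bolt shear governs: 63.1 kN.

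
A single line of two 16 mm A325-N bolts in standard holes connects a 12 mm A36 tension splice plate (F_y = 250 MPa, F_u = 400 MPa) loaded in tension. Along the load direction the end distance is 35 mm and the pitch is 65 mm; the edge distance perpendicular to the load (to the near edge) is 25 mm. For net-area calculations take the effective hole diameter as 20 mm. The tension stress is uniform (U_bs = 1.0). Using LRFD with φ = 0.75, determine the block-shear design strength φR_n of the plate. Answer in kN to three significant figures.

189 kN

Shear plane L_v = 35 + 1·65 = 100 mm; A_gv = 100 × 12 = 1200 mm².
A_nv = (100 − 1.5·20) × 12 = 840 mm².
A_nt = (25 − 0.5·20) × 12 = 180 mm².
0.6 F_u A_nv = 201.6 kN; 0.6 F_y A_gv = 180 kN → shear yielding governs the shear term.
R_n = 180 + 1.0 × 400 × 180 / 1000 = 252 kN.
Design strength φR_n = 0.75 × 252 = 189 kN.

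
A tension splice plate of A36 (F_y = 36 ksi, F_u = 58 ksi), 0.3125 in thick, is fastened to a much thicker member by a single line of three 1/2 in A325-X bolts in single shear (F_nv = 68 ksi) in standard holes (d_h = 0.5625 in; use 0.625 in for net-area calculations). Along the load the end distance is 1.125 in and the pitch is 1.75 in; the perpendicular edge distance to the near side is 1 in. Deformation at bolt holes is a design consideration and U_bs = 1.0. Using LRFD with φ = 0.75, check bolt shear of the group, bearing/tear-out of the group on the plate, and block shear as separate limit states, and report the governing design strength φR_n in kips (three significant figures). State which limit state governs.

Bolt shear: A_b = π·0.5²/4 = 0.1963 in²; R_n = 68 × 0.1963 × 3 × 1 = 40.06 kips → 0.75 × 40.06 = 30 kips.
Bearing: edge l_c = 0.8438, r_n = 18.35 kips; interior l_c = 1.188, r_n = 21.75 kips; R_n = 18.35 + 2·21.75 = 61.85 kips → 46.4 kips.
Block shear: A_gv = 1.445, A_nv = 0.957, A_nt = 0.2148 in²; R_n = min(0.6F_uA_nv, 0.6F_yA_gv) + U_bs·F_u·A_nt = 43.68 kips → 32.8 kips.
Bolt shear governs: 30 kips.

30 kips (bolt shear governs)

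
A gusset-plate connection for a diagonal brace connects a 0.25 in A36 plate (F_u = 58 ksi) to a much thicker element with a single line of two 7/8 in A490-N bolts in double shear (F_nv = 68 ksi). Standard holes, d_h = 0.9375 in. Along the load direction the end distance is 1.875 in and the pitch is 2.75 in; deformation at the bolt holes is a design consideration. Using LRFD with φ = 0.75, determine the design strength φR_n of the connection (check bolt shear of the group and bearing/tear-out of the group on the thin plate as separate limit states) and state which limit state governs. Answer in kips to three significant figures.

41.2 kips (bearing governs)

Bolt shear: A_b = π·0.875²/4 = 0.6013 in²; R_n = 68 × 0.6013 × 2 × 2 = 163.6 kips → 0.75 × 163.6 = 123 kips.
Bearing (1.2 l_c t F_u ≤ 2.4 d t F_u): upper limit = 2.4·0.875·0.25·58 = 30.45 kips.
  Edge l_c = 1.875 − 0.9375/2 = 1.406 → r_n = 24.47 kips; interior l_c = 2.75 − 0.9375 = 1.812 → r_n = 30.45 kips.
  R_n,bearing = 1·24.47 + 1·30.45 = 54.92 kips → 0.75 × 54.92 = 41.2 kips.
Bearing governs: 41.2 kips.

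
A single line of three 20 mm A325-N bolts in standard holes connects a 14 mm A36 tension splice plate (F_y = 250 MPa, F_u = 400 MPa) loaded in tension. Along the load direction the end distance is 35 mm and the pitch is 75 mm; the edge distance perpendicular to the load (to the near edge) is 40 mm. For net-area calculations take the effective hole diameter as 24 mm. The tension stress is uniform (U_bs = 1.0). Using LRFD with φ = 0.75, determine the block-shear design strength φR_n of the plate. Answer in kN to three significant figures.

409 kN

Shear plane L_v = 35 + 2·75 = 185 mm; A_gv = 185 × 14 = 2590 mm².
A_nv = (185 − 2.5·24) × 14 = 1750 mm².
A_nt = (40 − 0.5·24) × 14 = 392 mm².
0.6 F_u A_nv = 420 kN; 0.6 F_y A_gv = 388.5 kN → shear yielding governs the shear term.
R_n = 388.5 + 1.0 × 400 × 392 / 1000 = 545.3 kN.
Design strength φR_n = 0.75 × 545.3 = 409 kN.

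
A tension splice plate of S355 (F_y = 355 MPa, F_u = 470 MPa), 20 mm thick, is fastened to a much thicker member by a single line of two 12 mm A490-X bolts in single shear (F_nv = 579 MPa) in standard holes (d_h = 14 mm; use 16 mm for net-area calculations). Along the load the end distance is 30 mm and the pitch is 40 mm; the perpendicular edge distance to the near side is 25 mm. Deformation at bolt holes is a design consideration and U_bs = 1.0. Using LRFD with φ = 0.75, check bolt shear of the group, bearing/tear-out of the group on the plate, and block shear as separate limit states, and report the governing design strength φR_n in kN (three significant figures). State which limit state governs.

98.2 kN (bolt shear governs)

Bolt shear: A_b = π·12²/4 = 113.1 mm²; R_n = 579 × 113.1 × 2 × 1 / 1000 = 131 kN → 0.75 × 131 = 98.2 kN.
Bearing: edge l_c = 23, r_n = 259.4 kN; interior l_c = 26, r_n = 270.7 kN; R_n = 259.4 + 1·270.7 = 530.2 kN → 398 kN.
Block shear: A_gv = 1400, A_nv = 920, A_nt = 340 mm²; R_n = min(0.6F_uA_nv, 0.6F_yA_gv) + U_bs·F_u·A_nt = 419.2 kN → 314 kN.
Bolt shear governs: 98.2 kN.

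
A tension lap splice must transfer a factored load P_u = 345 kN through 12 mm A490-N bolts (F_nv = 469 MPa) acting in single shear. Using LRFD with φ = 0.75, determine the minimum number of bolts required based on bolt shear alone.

A_b = π·12²/4 = 113.1 mm².
Per-bolt design strength φR_n = 0.75 × 469 × 113.1 × 1 / 1000 = 39.78 kN.
n ≥ 345 / 39.78 = 8.672 → use 9 bolts.

9 bolts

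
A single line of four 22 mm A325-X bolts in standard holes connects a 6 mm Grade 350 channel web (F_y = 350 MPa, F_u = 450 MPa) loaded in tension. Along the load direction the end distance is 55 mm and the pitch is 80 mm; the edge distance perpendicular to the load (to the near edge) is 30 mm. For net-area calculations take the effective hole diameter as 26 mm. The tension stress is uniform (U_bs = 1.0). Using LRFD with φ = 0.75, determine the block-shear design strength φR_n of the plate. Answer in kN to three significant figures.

282 kN

Shear plane L_v = 55 + 3·80 = 295 mm; A_gv = 295 × 6 = 1770 mm².
A_nv = (295 − 3.5·26) × 6 = 1224 mm².
A_nt = (30 − 0.5·26) × 6 = 102 mm².
0.6 F_u A_nv = 330.5 kN; 0.6 F_y A_gv = 371.7 kN → shear rupture governs the shear term.
R_n = 330.5 + 1.0 × 450 × 102 / 1000 = 376.4 kN.
Design strength φR_n = 0.75 × 376.4 = 282 kN.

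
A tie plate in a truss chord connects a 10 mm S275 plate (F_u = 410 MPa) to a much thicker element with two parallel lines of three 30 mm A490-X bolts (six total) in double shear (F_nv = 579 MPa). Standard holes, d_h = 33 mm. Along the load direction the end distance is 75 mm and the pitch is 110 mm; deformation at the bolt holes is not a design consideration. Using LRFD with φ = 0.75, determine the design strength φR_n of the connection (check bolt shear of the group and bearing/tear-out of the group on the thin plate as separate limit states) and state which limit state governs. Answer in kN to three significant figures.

1650 kN (bearing governs)

Bolt shear: A_b = π·30²/4 = 706.9 mm²; R_n = 579 × 706.9 × 6 × 2 / 1000 = 4911 kN → 0.75 × 4911 = 3680 kN.
Bearing (1.5 l_c t F_u ≤ 3.0 d t F_u): upper limit = 3.0·30·10·410 / 1000 = 369 kN.
  Edge l_c = 75 − 33/2 = 58.5 → r_n = 359.8 kN; interior l_c = 110 − 33 = 77 → r_n = 369 kN.
  R_n,bearing = 2·359.8 + 4·369 = 2196 kN → 0.75 × 2196 = 1650 kN.
Bearing governs: 1650 kN.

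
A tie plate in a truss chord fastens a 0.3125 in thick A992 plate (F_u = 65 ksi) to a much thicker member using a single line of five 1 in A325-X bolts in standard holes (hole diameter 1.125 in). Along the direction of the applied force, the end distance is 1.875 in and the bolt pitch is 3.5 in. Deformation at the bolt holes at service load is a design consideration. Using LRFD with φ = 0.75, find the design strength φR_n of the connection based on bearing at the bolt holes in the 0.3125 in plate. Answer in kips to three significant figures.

170 kips

Per bolt r_n = 1.2 l_c t F_u ≤ 2.4 d t F_u; upper limit = 2.4 × 1 × 0.3125 × 65 = 48.75 kips.
Edge bolt: l_c = 1.875 − 1.125/2 = 1.312 in → 1.2 × 1.312 × 0.3125 × 65 = 31.99 → r_n = 31.99 kips.
Interior bolts: l_c = 3.5 − 1.125 = 2.375 in → 1.2 × 2.375 × 0.3125 × 65 = 57.89 → r_n = 48.75 kips.
R_n = 1 × 31.99 + 4 × 48.75 = 227 kips.
Design strength φR_n = 0.75 × 227 = 170 kips.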